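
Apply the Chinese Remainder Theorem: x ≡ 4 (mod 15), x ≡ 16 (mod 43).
274

Using Chinese Remainder Theorem:
M = 15 × 43 = 645
M1 = 43, M2 = 15
y1 = 43^(-1) mod 15 = 7
y2 = 15^(-1) mod 43 = 23
x = (4×43×7 + 16×15×23) mod 645 = 274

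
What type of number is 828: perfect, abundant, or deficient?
abundant

Proper divisors of 828: sum = 1 + 2 + 3 + 4 + 6 + 9 + 12 + 18 + ... + 138 + 207 + 276 + 414 (17 divisors) = 1356
Since 1356 > 828, 828 is abundant.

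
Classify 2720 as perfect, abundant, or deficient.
abundant

Proper divisors of 2720: sum = 1 + 2 + 4 + 5 + 8 + 10 + 16 + 17 + ... + 340 + 544 + 680 + 1360 (23 divisors) = 4084
Since 4084 > 2720, 2720 is abundant.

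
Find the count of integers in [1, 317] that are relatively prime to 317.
316

317 = 317
φ(n) = n × ∏(1 - 1/p) for each prime p dividing n
φ(317) = 317 × (1 - 1/317) = 316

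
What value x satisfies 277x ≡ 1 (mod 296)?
109

gcd(277, 296) = 1, so the inverse exists.
Extended Euclidean algorithm on (296, 277):
296 = 1 × 277 + 19  ⟹  19 = (1)·296 + (-1)·277
277 = 14 × 19 + 11  ⟹  11 = (-14)·296 + (15)·277
19 = 1 × 11 + 8  ⟹  8 = (15)·296 + (-16)·277
11 = 1 × 8 + 3  ⟹  3 = (-29)·296 + (31)·277
8 = 2 × 3 + 2  ⟹  2 = (73)·296 + (-78)·277
3 = 1 × 2 + 1  ⟹  1 = (-102)·296 + (109)·277
So (109)·277 ≡ 1 (mod 296), i.e. 277^(-1) ≡ 109 (mod 296).
Check: 277 × 109 = 30193 ≡ 1 (mod 296)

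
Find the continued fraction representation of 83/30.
[2; 1, 3, 3, 2]

Euclidean algorithm steps:
83 = 2 × 30 + 23
30 = 1 × 23 + 7
23 = 3 × 7 + 2
7 = 3 × 2 + 1
2 = 2 × 1 + 0
Continued fraction: [2; 1, 3, 3, 2]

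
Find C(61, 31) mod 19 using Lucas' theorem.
0

Using Lucas' theorem:
Write n=61 and k=31 in base 19:
n in base 19: [3, 4]
k in base 19: [1, 12]
C(61,31) mod 19 = ∏ C(n_i, k_i) mod 19
Digit binomials (mod 19): C(3,1) = 3; C(4,12) = 0 (k_i > n_i)
Product: 3 × 0 = 0 ≡ 0 (mod 19)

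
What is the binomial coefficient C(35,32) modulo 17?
0

Using Lucas' theorem:
Write n=35 and k=32 in base 17:
n in base 17: [2, 1]
k in base 17: [1, 15]
C(35,32) mod 17 = ∏ C(n_i, k_i) mod 17
Digit binomials (mod 17): C(2,1) = 2; C(1,15) = 0 (k_i > n_i)
Product: 2 × 0 = 0 ≡ 0 (mod 17)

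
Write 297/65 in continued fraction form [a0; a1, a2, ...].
[4; 1, 1, 3, 9]

Euclidean algorithm steps:
297 = 4 × 65 + 37
65 = 1 × 37 + 28
37 = 1 × 28 + 9
28 = 3 × 9 + 1
9 = 9 × 1 + 0
Continued fraction: [4; 1, 1, 3, 9]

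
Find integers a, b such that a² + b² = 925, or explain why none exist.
5² + 30² (a=5, b=30)

Factorization: 925 = 5^2 × 37
By Fermat: n is sum of two squares iff every prime p ≡ 3 (mod 4) appears to even power.
All primes ≡ 3 (mod 4) appear to even power.
Search a = 0, 1, 2, … for 925 - a² a perfect square: first hit at a = 5: 925 - 25 = 900 = 30².
925 = 5² + 30² = 25 + 900 ✓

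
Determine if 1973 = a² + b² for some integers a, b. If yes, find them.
23² + 38² (a=23, b=38)

Factorization: 1973 = 1973
By Fermat: n is sum of two squares iff every prime p ≡ 3 (mod 4) appears to even power.
All primes ≡ 3 (mod 4) appear to even power.
Search a = 0, 1, 2, … for 1973 - a² a perfect square: first hit at a = 23: 1973 - 529 = 1444 = 38².
1973 = 23² + 38² = 529 + 1444 ✓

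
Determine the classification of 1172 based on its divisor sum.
deficient

Proper divisors of 1172: sum = 1 + 2 + 4 + 293 + 586 = 886
Since 886 < 1172, 1172 is deficient.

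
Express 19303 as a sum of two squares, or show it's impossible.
Not possible

Factorization: 19303 = 97 × 199
By Fermat: n is sum of two squares iff every prime p ≡ 3 (mod 4) appears to even power.
Prime(s) ≡ 3 (mod 4) with odd exponent: [(199, 1)]
Therefore 19303 cannot be expressed as a² + b².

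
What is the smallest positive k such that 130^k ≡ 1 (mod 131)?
2

131 is prime, so ord(130) divides φ(131) = 130.
Divisors of 130: 1, 2, 5, 10, 13, 26, 65, 130.
Repeated squaring: 130^1 ≡ 130, 130^2 ≡ 1, 130^4 ≡ 1, 130^8 ≡ 1, 130^16 ≡ 1, 130^32 ≡ 1, 130^64 ≡ 1, 130^128 ≡ 1 (mod 131).
Test 130^d mod 131 for each divisor d in increasing order:
130^1 ≡ 130
130^2 ≡ 1  ← first divisor giving 1
The order is 2.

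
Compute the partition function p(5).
7

p(n) counts ways to write n as a sum of positive integers (order ignored).
Examples: 5; 4 + 1; 3 + 2; 3 + 1 + 1; 2 + 2 + 1; ... (7 total)
p(5) = 7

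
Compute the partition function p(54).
386155

p(n) counts ways to write n as a sum of positive integers (order ignored).
Euler's pentagonal recurrence: p(k) = p(k-1) + p(k-2) - p(k-5) - p(k-7) + p(k-12) + p(k-15) - ... (offsets j(3j∓1)/2, signs ++--, p(0)=1, p(<0)=0).
DP table for k = 0..53: p(0)=1, p(1)=1, p(2)=2, p(3)=3, p(4)=5, p(5)=7, p(6)=11, p(7)=15, p(8)=22, p(9)=30, p(10)=42, p(11)=56, p(12)=77, p(13)=101, p(14)=135, p(15)=176, p(16)=231, p(17)=297, p(18)=385, p(19)=490, p(20)=627, p(21)=792, p(22)=1002, p(23)=1255, p(24)=1575, p(25)=1958, p(26)=2436, p(27)=3010, p(28)=3718, p(29)=4565, p(30)=5604, p(31)=6842, p(32)=8349, p(33)=10143, p(34)=12310, p(35)=14883, p(36)=17977, p(37)=21637, p(38)=26015, p(39)=31185, p(40)=37338, p(41)=44583, p(42)=53174, p(43)=63261, p(44)=75175, p(45)=89134, p(46)=105558, p(47)=124754, p(48)=147273, p(49)=173525, p(50)=204226, p(51)=239943, p(52)=281589, p(53)=329931.
Final step: p(54) = p(53) + p(52) - p(49) - p(47) + p(42) + p(39) - p(32) - p(28) + p(19) + p(14) - p(3)
= 329931 + 281589 - 173525 - 124754 + 53174 + 31185 - 8349 - 3718 + 490 + 135 - 3
= 386155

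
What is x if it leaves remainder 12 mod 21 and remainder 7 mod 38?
159

Using Chinese Remainder Theorem:
M = 21 × 38 = 798
M1 = 38, M2 = 21
y1 = 38^(-1) mod 21 = 5
y2 = 21^(-1) mod 38 = 29
x = (12×38×5 + 7×21×29) mod 798 = 159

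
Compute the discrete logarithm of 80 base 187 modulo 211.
76

Baby-step giant-step with step n = ⌈√211⌉ = 15.
Baby steps 187^j mod 211 (j:value) for j=0..14: 0:1, 1:187, 2:154, 3:102, 4:84, 5:94, 6:65, 7:128, 8:93, 9:89, 10:185, 11:202, 12:5, 13:91, 14:137.
Giant-step multiplier: 187^(-15) ≡ 187^(210-15) = 187^195 ≡ 12 (mod 211).
Giant steps γ_i = 80·12^i mod 211: γ_0=80, γ_1=116, γ_2=126, γ_3=35, γ_4=209, γ_5=187 (in table at j=1).
x = i·n + j = 5·15 + 1 = 76.
Check: 187^76 ≡ 80 (mod 211).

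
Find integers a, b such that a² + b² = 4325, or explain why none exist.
10² + 65² (a=10, b=65)

Factorization: 4325 = 5^2 × 173
By Fermat: n is sum of two squares iff every prime p ≡ 3 (mod 4) appears to even power.
All primes ≡ 3 (mod 4) appear to even power.
Search a = 0, 1, 2, … for 4325 - a² a perfect square: first hit at a = 10: 4325 - 100 = 4225 = 65².
4325 = 10² + 65² = 100 + 4225 ✓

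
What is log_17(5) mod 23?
19

Baby-step giant-step with step n = ⌈√23⌉ = 5.
Baby steps 17^j mod 23 (j:value) for j=0..4: 0:1, 1:17, 2:13, 3:14, 4:8.
Giant-step multiplier: 17^(-5) ≡ 17^(22-5) = 17^17 ≡ 11 (mod 23).
Giant steps γ_i = 5·11^i mod 23: γ_0=5, γ_1=9, γ_2=7, γ_3=8 (in table at j=4).
x = i·n + j = 3·5 + 4 = 19.
Check: 17^19 ≡ 5 (mod 23).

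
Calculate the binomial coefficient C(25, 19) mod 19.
1

Using Lucas' theorem:
Write n=25 and k=19 in base 19:
n in base 19: [1, 6]
k in base 19: [1, 0]
C(25,19) mod 19 = ∏ C(n_i, k_i) mod 19
Digit binomials (mod 19): C(1,1) = 1; C(6,0) = 1
Product: 1 × 1 = 1 ≡ 1 (mod 19)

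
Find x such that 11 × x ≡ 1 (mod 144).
131

gcd(11, 144) = 1, so the inverse exists.
Extended Euclidean algorithm on (144, 11):
144 = 13 × 11 + 1  ⟹  1 = (1)·144 + (-13)·11
So (-13)·11 ≡ 1 (mod 144), i.e. 11^(-1) ≡ -13 ≡ 131 (mod 144).
Check: 11 × 131 = 1441 ≡ 1 (mod 144)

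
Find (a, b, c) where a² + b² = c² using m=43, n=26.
(1173, 2236, 2525)

Euclid's formula: a = m² - n², b = 2mn, c = m² + n²
m = 43, n = 26
a = 43² - 26² = 1849 - 676 = 1173
b = 2 × 43 × 26 = 2236
c = 43² + 26² = 1849 + 676 = 2525
Verification: 1173² + 2236² = 1375929 + 4999696 = 6375625 = 2525² ✓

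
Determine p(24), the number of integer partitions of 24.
1575

p(n) counts ways to write n as a sum of positive integers (order ignored).
Euler's pentagonal recurrence: p(k) = p(k-1) + p(k-2) - p(k-5) - p(k-7) + p(k-12) + p(k-15) - ... (offsets j(3j∓1)/2, signs ++--, p(0)=1, p(<0)=0).
DP table for k = 0..23: p(0)=1, p(1)=1, p(2)=2, p(3)=3, p(4)=5, p(5)=7, p(6)=11, p(7)=15, p(8)=22, p(9)=30, p(10)=42, p(11)=56, p(12)=77, p(13)=101, p(14)=135, p(15)=176, p(16)=231, p(17)=297, p(18)=385, p(19)=490, p(20)=627, p(21)=792, p(22)=1002, p(23)=1255.
Final step: p(24) = p(23) + p(22) - p(19) - p(17) + p(12) + p(9) - p(2)
= 1255 + 1002 - 490 - 297 + 77 + 30 - 2
= 1575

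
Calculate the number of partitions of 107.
431149389

p(n) counts ways to write n as a sum of positive integers (order ignored).
Euler's pentagonal recurrence: p(k) = p(k-1) + p(k-2) - p(k-5) - p(k-7) + p(k-12) + p(k-15) - ... (offsets j(3j∓1)/2, signs ++--, p(0)=1, p(<0)=0).
DP table for k = 0..106: p(0)=1, p(1)=1, p(2)=2, p(3)=3, p(4)=5, p(5)=7, p(6)=11, p(7)=15, p(8)=22, p(9)=30, p(10)=42, p(11)=56, p(12)=77, p(13)=101, p(14)=135, p(15)=176, p(16)=231, p(17)=297, p(18)=385, p(19)=490, p(20)=627, p(21)=792, p(22)=1002, p(23)=1255, p(24)=1575, p(25)=1958, p(26)=2436, p(27)=3010, p(28)=3718, p(29)=4565, p(30)=5604, p(31)=6842, p(32)=8349, p(33)=10143, p(34)=12310, p(35)=14883, p(36)=17977, p(37)=21637, p(38)=26015, p(39)=31185, p(40)=37338, p(41)=44583, p(42)=53174, p(43)=63261, p(44)=75175, p(45)=89134, p(46)=105558, p(47)=124754, p(48)=147273, p(49)=173525, p(50)=204226, p(51)=239943, p(52)=281589, p(53)=329931, p(54)=386155, p(55)=451276, p(56)=526823, p(57)=614154, p(58)=715220, p(59)=831820, p(60)=966467, p(61)=1121505, p(62)=1300156, p(63)=1505499, p(64)=1741630, p(65)=2012558, p(66)=2323520, p(67)=2679689, p(68)=3087735, p(69)=3554345, p(70)=4087968, p(71)=4697205, p(72)=5392783, p(73)=6185689, p(74)=7089500, p(75)=8118264, p(76)=9289091, p(77)=10619863, p(78)=12132164, p(79)=13848650, p(80)=15796476, p(81)=18004327, p(82)=20506255, p(83)=23338469, p(84)=26543660, p(85)=30167357, p(86)=34262962, p(87)=38887673, p(88)=44108109, p(89)=49995925, p(90)=56634173, p(91)=64112359, p(92)=72533807, p(93)=82010177, p(94)=92669720, p(95)=104651419, p(96)=118114304, p(97)=133230930, p(98)=150198136, p(99)=169229875, p(100)=190569292, p(101)=214481126, p(102)=241265379, p(103)=271248950, p(104)=304801365, p(105)=342325709, p(106)=384276336.
Final step: p(107) = p(106) + p(105) - p(102) - p(100) + p(95) + p(92) - p(85) - p(81) + p(72) + p(67) - p(56) - p(50) + p(37) + p(30) - p(15) - p(7)
= 384276336 + 342325709 - 241265379 - 190569292 + 104651419 + 72533807 - 30167357 - 18004327 + 5392783 + 2679689 - 526823 - 204226 + 21637 + 5604 - 176 - 15
= 431149389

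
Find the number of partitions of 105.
342325709

p(n) counts ways to write n as a sum of positive integers (order ignored).
Euler's pentagonal recurrence: p(k) = p(k-1) + p(k-2) - p(k-5) - p(k-7) + p(k-12) + p(k-15) - ... (offsets j(3j∓1)/2, signs ++--, p(0)=1, p(<0)=0).
DP table for k = 0..104: p(0)=1, p(1)=1, p(2)=2, p(3)=3, p(4)=5, p(5)=7, p(6)=11, p(7)=15, p(8)=22, p(9)=30, p(10)=42, p(11)=56, p(12)=77, p(13)=101, p(14)=135, p(15)=176, p(16)=231, p(17)=297, p(18)=385, p(19)=490, p(20)=627, p(21)=792, p(22)=1002, p(23)=1255, p(24)=1575, p(25)=1958, p(26)=2436, p(27)=3010, p(28)=3718, p(29)=4565, p(30)=5604, p(31)=6842, p(32)=8349, p(33)=10143, p(34)=12310, p(35)=14883, p(36)=17977, p(37)=21637, p(38)=26015, p(39)=31185, p(40)=37338, p(41)=44583, p(42)=53174, p(43)=63261, p(44)=75175, p(45)=89134, p(46)=105558, p(47)=124754, p(48)=147273, p(49)=173525, p(50)=204226, p(51)=239943, p(52)=281589, p(53)=329931, p(54)=386155, p(55)=451276, p(56)=526823, p(57)=614154, p(58)=715220, p(59)=831820, p(60)=966467, p(61)=1121505, p(62)=1300156, p(63)=1505499, p(64)=1741630, p(65)=2012558, p(66)=2323520, p(67)=2679689, p(68)=3087735, p(69)=3554345, p(70)=4087968, p(71)=4697205, p(72)=5392783, p(73)=6185689, p(74)=7089500, p(75)=8118264, p(76)=9289091, p(77)=10619863, p(78)=12132164, p(79)=13848650, p(80)=15796476, p(81)=18004327, p(82)=20506255, p(83)=23338469, p(84)=26543660, p(85)=30167357, p(86)=34262962, p(87)=38887673, p(88)=44108109, p(89)=49995925, p(90)=56634173, p(91)=64112359, p(92)=72533807, p(93)=82010177, p(94)=92669720, p(95)=104651419, p(96)=118114304, p(97)=133230930, p(98)=150198136, p(99)=169229875, p(100)=190569292, p(101)=214481126, p(102)=241265379, p(103)=271248950, p(104)=304801365.
Final step: p(105) = p(104) + p(103) - p(100) - p(98) + p(93) + p(90) - p(83) - p(79) + p(70) + p(65) - p(54) - p(48) + p(35) + p(28) - p(13) - p(5)
= 304801365 + 271248950 - 190569292 - 150198136 + 82010177 + 56634173 - 23338469 - 13848650 + 4087968 + 2012558 - 386155 - 147273 + 14883 + 3718 - 101 - 7
= 342325709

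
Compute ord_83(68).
41

83 is prime, so ord(68) divides φ(83) = 82.
Divisors of 82: 1, 2, 41, 82.
Repeated squaring: 68^1 ≡ 68, 68^2 ≡ 59, 68^4 ≡ 78, 68^8 ≡ 25, 68^16 ≡ 44, 68^32 ≡ 27, 68^64 ≡ 65 (mod 83).
Test 68^d mod 83 for each divisor d in increasing order:
68^1 ≡ 68
68^2 ≡ 59
68^41 = 68^32·68^8·68^1 ≡ 1  ← first divisor giving 1
The order is 41.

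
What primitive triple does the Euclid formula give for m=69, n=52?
(2057, 7176, 7465)

Euclid's formula: a = m² - n², b = 2mn, c = m² + n²
m = 69, n = 52
a = 69² - 52² = 4761 - 2704 = 2057
b = 2 × 69 × 52 = 7176
c = 69² + 52² = 4761 + 2704 = 7465
Verification: 2057² + 7176² = 4231249 + 51494976 = 55726225 = 7465² ✓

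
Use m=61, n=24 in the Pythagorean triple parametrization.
(3145, 2928, 4297)

Euclid's formula: a = m² - n², b = 2mn, c = m² + n²
m = 61, n = 24
a = 61² - 24² = 3721 - 576 = 3145
b = 2 × 61 × 24 = 2928
c = 61² + 24² = 3721 + 576 = 4297
Verification: 3145² + 2928² = 9891025 + 8573184 = 18464209 = 4297² ✓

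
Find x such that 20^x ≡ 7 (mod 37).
20

Baby-step giant-step with step n = ⌈√37⌉ = 7.
Baby steps 20^j mod 37 (j:value) for j=0..6: 0:1, 1:20, 2:30, 3:8, 4:12, 5:18, 6:27.
Giant-step multiplier: 20^(-7) ≡ 20^(36-7) = 20^29 ≡ 32 (mod 37).
Giant steps γ_i = 7·32^i mod 37: γ_0=7, γ_1=2, γ_2=27 (in table at j=6).
x = i·n + j = 2·7 + 6 = 20.
Check: 20^20 ≡ 7 (mod 37).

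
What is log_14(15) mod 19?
17

Baby-step giant-step with step n = ⌈√19⌉ = 5.
Baby steps 14^j mod 19 (j:value) for j=0..4: 0:1, 1:14, 2:6, 3:8, 4:17.
Giant-step multiplier: 14^(-5) ≡ 14^(18-5) = 14^13 ≡ 2 (mod 19).
Giant steps γ_i = 15·2^i mod 19: γ_0=15, γ_1=11, γ_2=3, γ_3=6 (in table at j=2).
x = i·n + j = 3·5 + 2 = 17.
Check: 14^17 ≡ 15 (mod 19).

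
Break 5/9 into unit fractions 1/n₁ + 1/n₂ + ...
1/2 + 1/18

Greedy algorithm:
5/9: ceiling(9/5) = 2, use 1/2
1/18: ceiling(18/1) = 18, use 1/18
Result: 5/9 = 1/2 + 1/18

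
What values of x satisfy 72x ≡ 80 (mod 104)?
x ≡ 4 (mod 13)

gcd(72, 104) = 8, which divides 80, so solutions exist.
Divide through by 8: 9x ≡ 10 (mod 13).
Find 9^(-1) mod 13 by the extended Euclidean algorithm:
13 = 1 × 9 + 4  ⟹  4 = (1)·13 + (-1)·9
9 = 2 × 4 + 1  ⟹  1 = (-2)·13 + (3)·9
So (3)·9 ≡ 1 (mod 13), i.e. 9^(-1) ≡ 3 (mod 13).
x ≡ 3 × 10 = 30 ≡ 4 (mod 13).
Check: 72 × 4 = 288 ≡ 80 (mod 104).
x ≡ 4 (mod 13), giving 8 solutions mod 104.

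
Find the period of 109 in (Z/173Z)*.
43

173 is prime, so ord(109) divides φ(173) = 172.
Divisors of 172: 1, 2, 4, 43, 86, 172.
Repeated squaring: 109^1 ≡ 109, 109^2 ≡ 117, 109^4 ≡ 22, 109^8 ≡ 138, 109^16 ≡ 14, 109^32 ≡ 23, 109^64 ≡ 10, 109^128 ≡ 100 (mod 173).
Test 109^d mod 173 for each divisor d in increasing order:
109^1 ≡ 109
109^2 ≡ 117
109^4 ≡ 22
109^43 = 109^32·109^8·109^2·109^1 ≡ 1  ← first divisor giving 1
The order is 43.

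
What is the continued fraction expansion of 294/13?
[22; 1, 1, 1, 1, 2]

Euclidean algorithm steps:
294 = 22 × 13 + 8
13 = 1 × 8 + 5
8 = 1 × 5 + 3
5 = 1 × 3 + 2
3 = 1 × 2 + 1
2 = 2 × 1 + 0
Continued fraction: [22; 1, 1, 1, 1, 2]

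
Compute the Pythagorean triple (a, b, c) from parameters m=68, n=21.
(4183, 2856, 5065)

Euclid's formula: a = m² - n², b = 2mn, c = m² + n²
m = 68, n = 21
a = 68² - 21² = 4624 - 441 = 4183
b = 2 × 68 × 21 = 2856
c = 68² + 21² = 4624 + 441 = 5065
Verification: 4183² + 2856² = 17497489 + 8156736 = 25654225 = 5065² ✓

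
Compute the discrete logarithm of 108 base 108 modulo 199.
1

Baby-step giant-step with step n = ⌈√199⌉ = 15.
Baby steps 108^j mod 199 (j:value) for j=0..14: 0:1, 1:108, 2:122, 3:42, 4:158, 5:149, 6:172, 7:69, 8:89, 9:60, 10:112, 11:156, 12:132, 13:127, 14:184.
h = 108 is already in the table at j=1, so x = 1.
Check: 108^1 ≡ 108 (mod 199).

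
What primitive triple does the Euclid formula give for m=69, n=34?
(3605, 4692, 5917)

Euclid's formula: a = m² - n², b = 2mn, c = m² + n²
m = 69, n = 34
a = 69² - 34² = 4761 - 1156 = 3605
b = 2 × 69 × 34 = 4692
c = 69² + 34² = 4761 + 1156 = 5917
Verification: 3605² + 4692² = 12996025 + 22014864 = 35010889 = 5917² ✓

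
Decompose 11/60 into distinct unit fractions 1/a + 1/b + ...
1/6 + 1/60

Greedy algorithm:
11/60: ceiling(60/11) = 6, use 1/6
1/60: ceiling(60/1) = 60, use 1/60
Result: 11/60 = 1/6 + 1/60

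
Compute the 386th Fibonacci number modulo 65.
18

Matrix identity: Q^n = [[F_(n+1), F_n], [F_n, F_(n-1)]] with Q = [[1,1],[1,0]].
n = 386 = 110000010₂. Square-and-multiply, entries mod 65:
Q^1 = [[1,1],[1,0]]
Q^3 = (Q^1)²·Q = [[3,2],[2,1]]
Q^6 = (Q^3)² = [[13,8],[8,5]]
Q^12 = (Q^6)² = [[38,14],[14,24]]
Q^24 = (Q^12)² = [[15,23],[23,57]]
Q^48 = (Q^24)² = [[39,31],[31,8]]
Q^96 = (Q^48)² = [[12,27],[27,50]]
Q^193 = (Q^96)²·Q = [[12,28],[28,49]]
Q^386 = (Q^193)² = [[18,18],[18,0]]
F_386 mod 65 = Q^386[0][1] = 18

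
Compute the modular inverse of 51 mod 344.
27

gcd(51, 344) = 1, so the inverse exists.
Extended Euclidean algorithm on (344, 51):
344 = 6 × 51 + 38  ⟹  38 = (1)·344 + (-6)·51
51 = 1 × 38 + 13  ⟹  13 = (-1)·344 + (7)·51
38 = 2 × 13 + 12  ⟹  12 = (3)·344 + (-20)·51
13 = 1 × 12 + 1  ⟹  1 = (-4)·344 + (27)·51
So (27)·51 ≡ 1 (mod 344), i.e. 51^(-1) ≡ 27 (mod 344).
Check: 51 × 27 = 1377 ≡ 1 (mod 344)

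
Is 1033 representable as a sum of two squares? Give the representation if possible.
3² + 32² (a=3, b=32)

Factorization: 1033 = 1033
By Fermat: n is sum of two squares iff every prime p ≡ 3 (mod 4) appears to even power.
All primes ≡ 3 (mod 4) appear to even power.
Search a = 0, 1, 2, … for 1033 - a² a perfect square: first hit at a = 3: 1033 - 9 = 1024 = 32².
1033 = 3² + 32² = 9 + 1024 ✓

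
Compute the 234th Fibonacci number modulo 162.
154

Matrix identity: Q^n = [[F_(n+1), F_n], [F_n, F_(n-1)]] with Q = [[1,1],[1,0]].
n = 234 = 11101010₂. Square-and-multiply, entries mod 162:
Q^1 = [[1,1],[1,0]]
Q^3 = (Q^1)²·Q = [[3,2],[2,1]]
Q^7 = (Q^3)²·Q = [[21,13],[13,8]]
Q^14 = (Q^7)² = [[124,53],[53,71]]
Q^29 = (Q^14)²·Q = [[8,41],[41,129]]
Q^58 = (Q^29)² = [[125,109],[109,16]]
Q^117 = (Q^58)²·Q = [[107,128],[128,141]]
Q^234 = (Q^117)² = [[131,154],[154,139]]
F_234 mod 162 = Q^234[0][1] = 154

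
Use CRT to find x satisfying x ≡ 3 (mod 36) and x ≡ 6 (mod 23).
75

Using Chinese Remainder Theorem:
M = 36 × 23 = 828
M1 = 23, M2 = 36
y1 = 23^(-1) mod 36 = 11
y2 = 36^(-1) mod 23 = 16
x = (3×23×11 + 6×36×16) mod 828 = 75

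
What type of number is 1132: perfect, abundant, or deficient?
deficient

Proper divisors of 1132: sum = 1 + 2 + 4 + 283 + 566 = 856
Since 856 < 1132, 1132 is deficient.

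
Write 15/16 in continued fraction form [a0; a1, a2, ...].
[0; 1, 15]

Euclidean algorithm steps:
15 = 0 × 16 + 15
16 = 1 × 15 + 1
15 = 15 × 1 + 0
Continued fraction: [0; 1, 15]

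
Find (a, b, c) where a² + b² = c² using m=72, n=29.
(4343, 4176, 6025)

Euclid's formula: a = m² - n², b = 2mn, c = m² + n²
m = 72, n = 29
a = 72² - 29² = 5184 - 841 = 4343
b = 2 × 72 × 29 = 4176
c = 72² + 29² = 5184 + 841 = 6025
Verification: 4343² + 4176² = 18861649 + 17438976 = 36300625 = 6025² ✓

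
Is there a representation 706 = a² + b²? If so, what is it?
9² + 25² (a=9, b=25)

Factorization: 706 = 2 × 353
By Fermat: n is sum of two squares iff every prime p ≡ 3 (mod 4) appears to even power.
All primes ≡ 3 (mod 4) appear to even power.
Search a = 0, 1, 2, … for 706 - a² a perfect square: first hit at a = 9: 706 - 81 = 625 = 25².
706 = 9² + 25² = 81 + 625 ✓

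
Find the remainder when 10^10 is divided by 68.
36

Repeated squaring. Binary of 10 = 1010.
10^1 ≡ 10 (mod 68); 10^2 ≡ 32 (mod 68); 10^4 ≡ 4 (mod 68); 10^8 ≡ 16 (mod 68)
10^10 = 10^2 × 10^8 ≡ 36 (mod 68)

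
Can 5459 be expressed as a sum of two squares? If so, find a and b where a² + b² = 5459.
Not possible

Factorization: 5459 = 53 × 103
By Fermat: n is sum of two squares iff every prime p ≡ 3 (mod 4) appears to even power.
Prime(s) ≡ 3 (mod 4) with odd exponent: [(103, 1)]
Therefore 5459 cannot be expressed as a² + b².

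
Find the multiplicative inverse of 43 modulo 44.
43

gcd(43, 44) = 1, so the inverse exists.
Extended Euclidean algorithm on (44, 43):
44 = 1 × 43 + 1  ⟹  1 = (1)·44 + (-1)·43
So (-1)·43 ≡ 1 (mod 44), i.e. 43^(-1) ≡ -1 ≡ 43 (mod 44).
Check: 43 × 43 = 1849 ≡ 1 (mod 44)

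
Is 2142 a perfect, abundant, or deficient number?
abundant

Proper divisors of 2142: sum = 1 + 2 + 3 + 6 + 7 + 9 + 14 + 17 + ... + 306 + 357 + 714 + 1071 (23 divisors) = 3474
Since 3474 > 2142, 2142 is abundant.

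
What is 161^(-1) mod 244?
97

gcd(161, 244) = 1, so the inverse exists.
Extended Euclidean algorithm on (244, 161):
244 = 1 × 161 + 83  ⟹  83 = (1)·244 + (-1)·161
161 = 1 × 83 + 78  ⟹  78 = (-1)·244 + (2)·161
83 = 1 × 78 + 5  ⟹  5 = (2)·244 + (-3)·161
78 = 15 × 5 + 3  ⟹  3 = (-31)·244 + (47)·161
5 = 1 × 3 + 2  ⟹  2 = (33)·244 + (-50)·161
3 = 1 × 2 + 1  ⟹  1 = (-64)·244 + (97)·161
So (97)·161 ≡ 1 (mod 244), i.e. 161^(-1) ≡ 97 (mod 244).
Check: 161 × 97 = 15617 ≡ 1 (mod 244)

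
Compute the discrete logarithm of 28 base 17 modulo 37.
10

Baby-step giant-step with step n = ⌈√37⌉ = 7.
Baby steps 17^j mod 37 (j:value) for j=0..6: 0:1, 1:17, 2:30, 3:29, 4:12, 5:19, 6:27.
Giant-step multiplier: 17^(-7) ≡ 17^(36-7) = 17^29 ≡ 5 (mod 37).
Giant steps γ_i = 28·5^i mod 37: γ_0=28, γ_1=29 (in table at j=3).
x = i·n + j = 1·7 + 3 = 10.
Check: 17^10 ≡ 28 (mod 37).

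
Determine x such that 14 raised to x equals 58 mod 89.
67

Baby-step giant-step with step n = ⌈√89⌉ = 10.
Baby steps 14^j mod 89 (j:value) for j=0..9: 0:1, 1:14, 2:18, 3:74, 4:57, 5:86, 6:47, 7:35, 8:45, 9:7.
Giant-step multiplier: 14^(-10) ≡ 14^(88-10) = 14^78 ≡ 10 (mod 89).
Giant steps γ_i = 58·10^i mod 89: γ_0=58, γ_1=46, γ_2=15, γ_3=61, γ_4=76, γ_5=48, γ_6=35 (in table at j=7).
x = i·n + j = 6·10 + 7 = 67.
Check: 14^67 ≡ 58 (mod 89).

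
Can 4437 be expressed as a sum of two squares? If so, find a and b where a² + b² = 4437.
9² + 66² (a=9, b=66)

Factorization: 4437 = 3^2 × 17 × 29
By Fermat: n is sum of two squares iff every prime p ≡ 3 (mod 4) appears to even power.
All primes ≡ 3 (mod 4) appear to even power.
Search a = 0, 1, 2, … for 4437 - a² a perfect square: first hit at a = 9: 4437 - 81 = 4356 = 66².
4437 = 9² + 66² = 81 + 4356 ✓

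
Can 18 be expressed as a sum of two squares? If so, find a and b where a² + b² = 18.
3² + 3² (a=3, b=3)

Factorization: 18 = 2 × 3^2
By Fermat: n is sum of two squares iff every prime p ≡ 3 (mod 4) appears to even power.
All primes ≡ 3 (mod 4) appear to even power.
Search a = 0, 1, 2, … for 18 - a² a perfect square: first hit at a = 3: 18 - 9 = 9 = 3².
18 = 3² + 3² = 9 + 9 ✓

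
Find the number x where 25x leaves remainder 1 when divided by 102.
49

gcd(25, 102) = 1, so the inverse exists.
Extended Euclidean algorithm on (102, 25):
102 = 4 × 25 + 2  ⟹  2 = (1)·102 + (-4)·25
25 = 12 × 2 + 1  ⟹  1 = (-12)·102 + (49)·25
So (49)·25 ≡ 1 (mod 102), i.e. 25^(-1) ≡ 49 (mod 102).
Check: 25 × 49 = 1225 ≡ 1 (mod 102)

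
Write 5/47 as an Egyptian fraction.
1/10 + 1/157 + 1/73790

Greedy algorithm:
5/47: ceiling(47/5) = 10, use 1/10
3/470: ceiling(470/3) = 157, use 1/157
1/73790: ceiling(73790/1) = 73790, use 1/73790
Result: 5/47 = 1/10 + 1/157 + 1/73790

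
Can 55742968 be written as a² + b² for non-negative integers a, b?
Not possible

Factorization: 55742968 = 2^3 × 191^3
By Fermat: n is sum of two squares iff every prime p ≡ 3 (mod 4) appears to even power.
Prime(s) ≡ 3 (mod 4) with odd exponent: [(191, 3)]
Therefore 55742968 cannot be expressed as a² + b².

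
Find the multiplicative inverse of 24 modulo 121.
116

gcd(24, 121) = 1, so the inverse exists.
Extended Euclidean algorithm on (121, 24):
121 = 5 × 24 + 1  ⟹  1 = (1)·121 + (-5)·24
So (-5)·24 ≡ 1 (mod 121), i.e. 24^(-1) ≡ -5 ≡ 116 (mod 121).
Check: 24 × 116 = 2784 ≡ 1 (mod 121)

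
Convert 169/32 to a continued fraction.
[5; 3, 1, 1, 4]

Euclidean algorithm steps:
169 = 5 × 32 + 9
32 = 3 × 9 + 5
9 = 1 × 5 + 4
5 = 1 × 4 + 1
4 = 4 × 1 + 0
Continued fraction: [5; 3, 1, 1, 4]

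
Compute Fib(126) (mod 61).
8

Matrix identity: Q^n = [[F_(n+1), F_n], [F_n, F_(n-1)]] with Q = [[1,1],[1,0]].
n = 126 = 1111110₂. Square-and-multiply, entries mod 61:
Q^1 = [[1,1],[1,0]]
Q^3 = (Q^1)²·Q = [[3,2],[2,1]]
Q^7 = (Q^3)²·Q = [[21,13],[13,8]]
Q^15 = (Q^7)²·Q = [[11,0],[0,11]]
Q^31 = (Q^15)²·Q = [[60,60],[60,0]]
Q^63 = (Q^31)²·Q = [[3,2],[2,1]]
Q^126 = (Q^63)² = [[13,8],[8,5]]
F_126 mod 61 = Q^126[0][1] = 8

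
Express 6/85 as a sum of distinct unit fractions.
1/15 + 1/255

Greedy algorithm:
6/85: ceiling(85/6) = 15, use 1/15
1/255: ceiling(255/1) = 255, use 1/255
Result: 6/85 = 1/15 + 1/255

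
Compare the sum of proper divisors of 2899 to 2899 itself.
deficient

Proper divisors of 2899: sum = 1 + 13 + 223 = 237
Since 237 < 2899, 2899 is deficient.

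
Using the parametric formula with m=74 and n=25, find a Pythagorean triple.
(4851, 3700, 6101)

Euclid's formula: a = m² - n², b = 2mn, c = m² + n²
m = 74, n = 25
a = 74² - 25² = 5476 - 625 = 4851
b = 2 × 74 × 25 = 3700
c = 74² + 25² = 5476 + 625 = 6101
Verification: 4851² + 3700² = 23532201 + 13690000 = 37222201 = 6101² ✓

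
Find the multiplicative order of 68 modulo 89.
44

89 is prime, so ord(68) divides φ(89) = 88.
Divisors of 88: 1, 2, 4, 8, 11, 22, 44, 88.
Repeated squaring: 68^1 ≡ 68, 68^2 ≡ 85, 68^4 ≡ 16, 68^8 ≡ 78, 68^16 ≡ 32, 68^32 ≡ 45, 68^64 ≡ 67 (mod 89).
Test 68^d mod 89 for each divisor d in increasing order:
68^1 ≡ 68
68^2 ≡ 85
68^4 ≡ 16
68^8 ≡ 78
68^11 = 68^8·68^2·68^1 ≡ 55
68^22 = 68^16·68^4·68^2 ≡ 88
68^44 = 68^32·68^8·68^4 ≡ 1  ← first divisor giving 1
The order is 44.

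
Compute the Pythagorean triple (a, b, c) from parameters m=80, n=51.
(3799, 8160, 9001)

Euclid's formula: a = m² - n², b = 2mn, c = m² + n²
m = 80, n = 51
a = 80² - 51² = 6400 - 2601 = 3799
b = 2 × 80 × 51 = 8160
c = 80² + 51² = 6400 + 2601 = 9001
Verification: 3799² + 8160² = 14432401 + 66585600 = 81018001 = 9001² ✓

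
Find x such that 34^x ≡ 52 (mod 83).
69

Baby-step giant-step with step n = ⌈√83⌉ = 10.
Baby steps 34^j mod 83 (j:value) for j=0..9: 0:1, 1:34, 2:77, 3:45, 4:36, 5:62, 6:33, 7:43, 8:51, 9:74.
Giant-step multiplier: 34^(-10) ≡ 34^(82-10) = 34^72 ≡ 16 (mod 83).
Giant steps γ_i = 52·16^i mod 83: γ_0=52, γ_1=2, γ_2=32, γ_3=14, γ_4=58, γ_5=15, γ_6=74 (in table at j=9).
x = i·n + j = 6·10 + 9 = 69.
Check: 34^69 ≡ 52 (mod 83).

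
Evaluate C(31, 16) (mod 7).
4

Using Lucas' theorem:
Write n=31 and k=16 in base 7:
n in base 7: [4, 3]
k in base 7: [2, 2]
C(31,16) mod 7 = ∏ C(n_i, k_i) mod 7
Digit binomials (mod 7): C(4,2) = 6; C(3,2) = 3
Product: 6 × 3 = 18 ≡ 4 (mod 7)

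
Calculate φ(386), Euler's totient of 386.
192

386 = 2 × 193
φ(n) = n × ∏(1 - 1/p) for each prime p dividing n
φ(386) = 386 × (1 - 1/2) × (1 - 1/193) = 192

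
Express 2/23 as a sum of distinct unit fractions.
1/12 + 1/276

Greedy algorithm:
2/23: ceiling(23/2) = 12, use 1/12
1/276: ceiling(276/1) = 276, use 1/276
Result: 2/23 = 1/12 + 1/276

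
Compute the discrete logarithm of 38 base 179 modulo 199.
145

Baby-step giant-step with step n = ⌈√199⌉ = 15.
Baby steps 179^j mod 199 (j:value) for j=0..14: 0:1, 1:179, 2:2, 3:159, 4:4, 5:119, 6:8, 7:39, 8:16, 9:78, 10:32, 11:156, 12:64, 13:113, 14:128.
Giant-step multiplier: 179^(-15) ≡ 179^(198-15) = 179^183 ≡ 59 (mod 199).
Giant steps γ_i = 38·59^i mod 199: γ_0=38, γ_1=53, γ_2=142, γ_3=20, γ_4=185, γ_5=169, γ_6=21, γ_7=45, γ_8=68, γ_9=32 (in table at j=10).
x = i·n + j = 9·15 + 10 = 145.
Check: 179^145 ≡ 38 (mod 199).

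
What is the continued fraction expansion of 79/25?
[3; 6, 4]

Euclidean algorithm steps:
79 = 3 × 25 + 4
25 = 6 × 4 + 1
4 = 4 × 1 + 0
Continued fraction: [3; 6, 4]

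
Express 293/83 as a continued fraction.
[3; 1, 1, 7, 1, 4]

Euclidean algorithm steps:
293 = 3 × 83 + 44
83 = 1 × 44 + 39
44 = 1 × 39 + 5
39 = 7 × 5 + 4
5 = 1 × 4 + 1
4 = 4 × 1 + 0
Continued fraction: [3; 1, 1, 7, 1, 4]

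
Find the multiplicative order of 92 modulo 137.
136

137 is prime, so ord(92) divides φ(137) = 136.
Divisors of 136: 1, 2, 4, 8, 17, 34, 68, 136.
Repeated squaring: 92^1 ≡ 92, 92^2 ≡ 107, 92^4 ≡ 78, 92^8 ≡ 56, 92^16 ≡ 122, 92^32 ≡ 88, 92^64 ≡ 72, 92^128 ≡ 115 (mod 137).
Test 92^d mod 137 for each divisor d in increasing order:
92^1 ≡ 92
92^2 ≡ 107
92^4 ≡ 78
92^8 ≡ 56
92^17 = 92^16·92^1 ≡ 127
92^34 = 92^32·92^2 ≡ 100
92^68 = 92^64·92^4 ≡ 136
92^136 = 92^128·92^8 ≡ 1  ← first divisor giving 1
The order is 136.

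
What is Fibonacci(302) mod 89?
81

Matrix identity: Q^n = [[F_(n+1), F_n], [F_n, F_(n-1)]] with Q = [[1,1],[1,0]].
n = 302 = 100101110₂. Square-and-multiply, entries mod 89:
Q^1 = [[1,1],[1,0]]
Q^2 = (Q^1)² = [[2,1],[1,1]]
Q^4 = (Q^2)² = [[5,3],[3,2]]
Q^9 = (Q^4)²·Q = [[55,34],[34,21]]
Q^18 = (Q^9)² = [[87,3],[3,84]]
Q^37 = (Q^18)²·Q = [[81,13],[13,68]]
Q^75 = (Q^37)²·Q = [[34,55],[55,68]]
Q^151 = (Q^75)²·Q = [[1,87],[87,3]]
Q^302 = (Q^151)² = [[5,81],[81,13]]
F_302 mod 89 = Q^302[0][1] = 81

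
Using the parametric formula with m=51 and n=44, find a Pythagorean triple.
(665, 4488, 4537)

Euclid's formula: a = m² - n², b = 2mn, c = m² + n²
m = 51, n = 44
a = 51² - 44² = 2601 - 1936 = 665
b = 2 × 51 × 44 = 4488
c = 51² + 44² = 2601 + 1936 = 4537
Verification: 665² + 4488² = 442225 + 20142144 = 20584369 = 4537² ✓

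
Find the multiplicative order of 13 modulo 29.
14

29 is prime, so ord(13) divides φ(29) = 28.
Divisors of 28: 1, 2, 4, 7, 14, 28.
Repeated squaring: 13^1 ≡ 13, 13^2 ≡ 24, 13^4 ≡ 25, 13^8 ≡ 16, 13^16 ≡ 24 (mod 29).
Test 13^d mod 29 for each divisor d in increasing order:
13^1 ≡ 13
13^2 ≡ 24
13^4 ≡ 25
13^7 = 13^4·13^2·13^1 ≡ 28
13^14 = 13^8·13^4·13^2 ≡ 1  ← first divisor giving 1
The order is 14.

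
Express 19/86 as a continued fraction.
[0; 4, 1, 1, 9]

Euclidean algorithm steps:
19 = 0 × 86 + 19
86 = 4 × 19 + 10
19 = 1 × 10 + 9
10 = 1 × 9 + 1
9 = 9 × 1 + 0
Continued fraction: [0; 4, 1, 1, 9]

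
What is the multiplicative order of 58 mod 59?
2

59 is prime, so ord(58) divides φ(59) = 58.
Divisors of 58: 1, 2, 29, 58.
Repeated squaring: 58^1 ≡ 58, 58^2 ≡ 1, 58^4 ≡ 1, 58^8 ≡ 1, 58^16 ≡ 1, 58^32 ≡ 1 (mod 59).
Test 58^d mod 59 for each divisor d in increasing order:
58^1 ≡ 58
58^2 ≡ 1  ← first divisor giving 1
The order is 2.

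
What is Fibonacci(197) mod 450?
77

Matrix identity: Q^n = [[F_(n+1), F_n], [F_n, F_(n-1)]] with Q = [[1,1],[1,0]].
n = 197 = 11000101₂. Square-and-multiply, entries mod 450:
Q^1 = [[1,1],[1,0]]
Q^3 = (Q^1)²·Q = [[3,2],[2,1]]
Q^6 = (Q^3)² = [[13,8],[8,5]]
Q^12 = (Q^6)² = [[233,144],[144,89]]
Q^24 = (Q^12)² = [[325,18],[18,307]]
Q^49 = (Q^24)²·Q = [[325,199],[199,126]]
Q^98 = (Q^49)² = [[326,199],[199,127]]
Q^197 = (Q^98)²·Q = [[224,77],[77,147]]
F_197 mod 450 = Q^197[0][1] = 77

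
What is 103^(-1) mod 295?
232

gcd(103, 295) = 1, so the inverse exists.
Extended Euclidean algorithm on (295, 103):
295 = 2 × 103 + 89  ⟹  89 = (1)·295 + (-2)·103
103 = 1 × 89 + 14  ⟹  14 = (-1)·295 + (3)·103
89 = 6 × 14 + 5  ⟹  5 = (7)·295 + (-20)·103
14 = 2 × 5 + 4  ⟹  4 = (-15)·295 + (43)·103
5 = 1 × 4 + 1  ⟹  1 = (22)·295 + (-63)·103
So (-63)·103 ≡ 1 (mod 295), i.e. 103^(-1) ≡ -63 ≡ 232 (mod 295).
Check: 103 × 232 = 23896 ≡ 1 (mod 295)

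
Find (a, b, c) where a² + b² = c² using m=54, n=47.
(707, 5076, 5125)

Euclid's formula: a = m² - n², b = 2mn, c = m² + n²
m = 54, n = 47
a = 54² - 47² = 2916 - 2209 = 707
b = 2 × 54 × 47 = 5076
c = 54² + 47² = 2916 + 2209 = 5125
Verification: 707² + 5076² = 499849 + 25765776 = 26265625 = 5125² ✓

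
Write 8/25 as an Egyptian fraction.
1/4 + 1/15 + 1/300

Greedy algorithm:
8/25: ceiling(25/8) = 4, use 1/4
7/100: ceiling(100/7) = 15, use 1/15
1/300: ceiling(300/1) = 300, use 1/300
Result: 8/25 = 1/4 + 1/15 + 1/300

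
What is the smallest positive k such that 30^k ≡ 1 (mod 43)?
42

43 is prime, so ord(30) divides φ(43) = 42.
Divisors of 42: 1, 2, 3, 6, 7, 14, 21, 42.
Repeated squaring: 30^1 ≡ 30, 30^2 ≡ 40, 30^4 ≡ 9, 30^8 ≡ 38, 30^16 ≡ 25, 30^32 ≡ 23 (mod 43).
Test 30^d mod 43 for each divisor d in increasing order:
30^1 ≡ 30
30^2 ≡ 40
30^3 = 30^2·30^1 ≡ 39
30^6 = 30^4·30^2 ≡ 16
30^7 = 30^4·30^2·30^1 ≡ 7
30^14 = 30^8·30^4·30^2 ≡ 6
30^21 = 30^16·30^4·30^1 ≡ 42
30^42 = 30^32·30^8·30^2 ≡ 1  ← first divisor giving 1
The order is 42.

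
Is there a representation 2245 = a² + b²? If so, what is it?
6² + 47² (a=6, b=47)

Factorization: 2245 = 5 × 449
By Fermat: n is sum of two squares iff every prime p ≡ 3 (mod 4) appears to even power.
All primes ≡ 3 (mod 4) appear to even power.
Search a = 0, 1, 2, … for 2245 - a² a perfect square: first hit at a = 6: 2245 - 36 = 2209 = 47².
2245 = 6² + 47² = 36 + 2209 ✓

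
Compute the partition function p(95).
104651419

p(n) counts ways to write n as a sum of positive integers (order ignored).
Euler's pentagonal recurrence: p(k) = p(k-1) + p(k-2) - p(k-5) - p(k-7) + p(k-12) + p(k-15) - ... (offsets j(3j∓1)/2, signs ++--, p(0)=1, p(<0)=0).
DP table for k = 0..94: p(0)=1, p(1)=1, p(2)=2, p(3)=3, p(4)=5, p(5)=7, p(6)=11, p(7)=15, p(8)=22, p(9)=30, p(10)=42, p(11)=56, p(12)=77, p(13)=101, p(14)=135, p(15)=176, p(16)=231, p(17)=297, p(18)=385, p(19)=490, p(20)=627, p(21)=792, p(22)=1002, p(23)=1255, p(24)=1575, p(25)=1958, p(26)=2436, p(27)=3010, p(28)=3718, p(29)=4565, p(30)=5604, p(31)=6842, p(32)=8349, p(33)=10143, p(34)=12310, p(35)=14883, p(36)=17977, p(37)=21637, p(38)=26015, p(39)=31185, p(40)=37338, p(41)=44583, p(42)=53174, p(43)=63261, p(44)=75175, p(45)=89134, p(46)=105558, p(47)=124754, p(48)=147273, p(49)=173525, p(50)=204226, p(51)=239943, p(52)=281589, p(53)=329931, p(54)=386155, p(55)=451276, p(56)=526823, p(57)=614154, p(58)=715220, p(59)=831820, p(60)=966467, p(61)=1121505, p(62)=1300156, p(63)=1505499, p(64)=1741630, p(65)=2012558, p(66)=2323520, p(67)=2679689, p(68)=3087735, p(69)=3554345, p(70)=4087968, p(71)=4697205, p(72)=5392783, p(73)=6185689, p(74)=7089500, p(75)=8118264, p(76)=9289091, p(77)=10619863, p(78)=12132164, p(79)=13848650, p(80)=15796476, p(81)=18004327, p(82)=20506255, p(83)=23338469, p(84)=26543660, p(85)=30167357, p(86)=34262962, p(87)=38887673, p(88)=44108109, p(89)=49995925, p(90)=56634173, p(91)=64112359, p(92)=72533807, p(93)=82010177, p(94)=92669720.
Final step: p(95) = p(94) + p(93) - p(90) - p(88) + p(83) + p(80) - p(73) - p(69) + p(60) + p(55) - p(44) - p(38) + p(25) + p(18) - p(3)
= 92669720 + 82010177 - 56634173 - 44108109 + 23338469 + 15796476 - 6185689 - 3554345 + 966467 + 451276 - 75175 - 26015 + 1958 + 385 - 3
= 104651419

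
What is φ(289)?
272

289 = 17^2
φ(n) = n × ∏(1 - 1/p) for each prime p dividing n
φ(289) = 289 × (1 - 1/17) = 272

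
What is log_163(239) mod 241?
50

Baby-step giant-step with step n = ⌈√241⌉ = 16.
Baby steps 163^j mod 241 (j:value) for j=0..15: 0:1, 1:163, 2:59, 3:218, 4:107, 5:89, 6:47, 7:190, 8:122, 9:124, 10:209, 11:86, 12:40, 13:13, 14:191, 15:44.
Giant-step multiplier: 163^(-16) ≡ 163^(240-16) = 163^224 ≡ 54 (mod 241).
Giant steps γ_i = 239·54^i mod 241: γ_0=239, γ_1=133, γ_2=193, γ_3=59 (in table at j=2).
x = i·n + j = 3·16 + 2 = 50.
Check: 163^50 ≡ 239 (mod 241).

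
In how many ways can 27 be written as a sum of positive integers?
3010

p(n) counts ways to write n as a sum of positive integers (order ignored).
Euler's pentagonal recurrence: p(k) = p(k-1) + p(k-2) - p(k-5) - p(k-7) + p(k-12) + p(k-15) - ... (offsets j(3j∓1)/2, signs ++--, p(0)=1, p(<0)=0).
DP table for k = 0..26: p(0)=1, p(1)=1, p(2)=2, p(3)=3, p(4)=5, p(5)=7, p(6)=11, p(7)=15, p(8)=22, p(9)=30, p(10)=42, p(11)=56, p(12)=77, p(13)=101, p(14)=135, p(15)=176, p(16)=231, p(17)=297, p(18)=385, p(19)=490, p(20)=627, p(21)=792, p(22)=1002, p(23)=1255, p(24)=1575, p(25)=1958, p(26)=2436.
Final step: p(27) = p(26) + p(25) - p(22) - p(20) + p(15) + p(12) - p(5) - p(1)
= 2436 + 1958 - 1002 - 627 + 176 + 77 - 7 - 1
= 3010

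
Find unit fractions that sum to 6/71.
1/12 + 1/852

Greedy algorithm:
6/71: ceiling(71/6) = 12, use 1/12
1/852: ceiling(852/1) = 852, use 1/852
Result: 6/71 = 1/12 + 1/852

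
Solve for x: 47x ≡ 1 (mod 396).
59

gcd(47, 396) = 1, so the inverse exists.
Extended Euclidean algorithm on (396, 47):
396 = 8 × 47 + 20  ⟹  20 = (1)·396 + (-8)·47
47 = 2 × 20 + 7  ⟹  7 = (-2)·396 + (17)·47
20 = 2 × 7 + 6  ⟹  6 = (5)·396 + (-42)·47
7 = 1 × 6 + 1  ⟹  1 = (-7)·396 + (59)·47
So (59)·47 ≡ 1 (mod 396), i.e. 47^(-1) ≡ 59 (mod 396).
Check: 47 × 59 = 2773 ≡ 1 (mod 396)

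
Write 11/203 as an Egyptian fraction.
1/19 + 1/643 + 1/2480051

Greedy algorithm:
11/203: ceiling(203/11) = 19, use 1/19
6/3857: ceiling(3857/6) = 643, use 1/643
1/2480051: ceiling(2480051/1) = 2480051, use 1/2480051
Result: 11/203 = 1/19 + 1/643 + 1/2480051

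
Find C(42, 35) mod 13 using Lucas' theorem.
0

Using Lucas' theorem:
Write n=42 and k=35 in base 13:
n in base 13: [3, 3]
k in base 13: [2, 9]
C(42,35) mod 13 = ∏ C(n_i, k_i) mod 13
Digit binomials (mod 13): C(3,2) = 3; C(3,9) = 0 (k_i > n_i)
Product: 3 × 0 = 0 ≡ 0 (mod 13)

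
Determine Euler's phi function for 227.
226

227 = 227
φ(n) = n × ∏(1 - 1/p) for each prime p dividing n
φ(227) = 227 × (1 - 1/227) = 226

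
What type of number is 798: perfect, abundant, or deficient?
abundant

Proper divisors of 798: sum = 1 + 2 + 3 + 6 + 7 + 14 + 19 + 21 + 38 + 42 + 57 + 114 + 133 + 266 + 399 = 1122
Since 1122 > 798, 798 is abundant.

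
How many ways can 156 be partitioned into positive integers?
73232243759

p(n) counts ways to write n as a sum of positive integers (order ignored).
Euler's pentagonal recurrence: p(k) = p(k-1) + p(k-2) - p(k-5) - p(k-7) + p(k-12) + p(k-15) - ... (offsets j(3j∓1)/2, signs ++--, p(0)=1, p(<0)=0).
DP table for k = 0..155: p(0)=1, p(1)=1, p(2)=2, p(3)=3, p(4)=5, p(5)=7, p(6)=11, p(7)=15, p(8)=22, p(9)=30, p(10)=42, p(11)=56, p(12)=77, p(13)=101, p(14)=135, p(15)=176, p(16)=231, p(17)=297, p(18)=385, p(19)=490, p(20)=627, p(21)=792, p(22)=1002, p(23)=1255, p(24)=1575, p(25)=1958, p(26)=2436, p(27)=3010, p(28)=3718, p(29)=4565, p(30)=5604, p(31)=6842, p(32)=8349, p(33)=10143, p(34)=12310, p(35)=14883, p(36)=17977, p(37)=21637, p(38)=26015, p(39)=31185, p(40)=37338, p(41)=44583, p(42)=53174, p(43)=63261, p(44)=75175, p(45)=89134, p(46)=105558, p(47)=124754, p(48)=147273, p(49)=173525, p(50)=204226, p(51)=239943, p(52)=281589, p(53)=329931, p(54)=386155, p(55)=451276, p(56)=526823, p(57)=614154, p(58)=715220, p(59)=831820, p(60)=966467, p(61)=1121505, p(62)=1300156, p(63)=1505499, p(64)=1741630, p(65)=2012558, p(66)=2323520, p(67)=2679689, p(68)=3087735, p(69)=3554345, p(70)=4087968, p(71)=4697205, p(72)=5392783, p(73)=6185689, p(74)=7089500, p(75)=8118264, p(76)=9289091, p(77)=10619863, p(78)=12132164, p(79)=13848650, p(80)=15796476, p(81)=18004327, p(82)=20506255, p(83)=23338469, p(84)=26543660, p(85)=30167357, p(86)=34262962, p(87)=38887673, p(88)=44108109, p(89)=49995925, p(90)=56634173, p(91)=64112359, p(92)=72533807, p(93)=82010177, p(94)=92669720, p(95)=104651419, p(96)=118114304, p(97)=133230930, p(98)=150198136, p(99)=169229875, p(100)=190569292, p(101)=214481126, p(102)=241265379, p(103)=271248950, p(104)=304801365, p(105)=342325709, p(106)=384276336, p(107)=431149389, p(108)=483502844, p(109)=541946240, p(110)=607163746, p(111)=679903203, p(112)=761002156, p(113)=851376628, p(114)=952050665, p(115)=1064144451, p(116)=1188908248, p(117)=1327710076, p(118)=1482074143, p(119)=1653668665, p(120)=1844349560, p(121)=2056148051, p(122)=2291320912, p(123)=2552338241, p(124)=2841940500, p(125)=3163127352, p(126)=3519222692, p(127)=3913864295, p(128)=4351078600, p(129)=4835271870, p(130)=5371315400, p(131)=5964539504, p(132)=6620830889, p(133)=7346629512, p(134)=8149040695, p(135)=9035836076, p(136)=10015581680, p(137)=11097645016, p(138)=12292341831, p(139)=13610949895, p(140)=15065878135, p(141)=16670689208, p(142)=18440293320, p(143)=20390982757, p(144)=22540654445, p(145)=24908858009, p(146)=27517052599, p(147)=30388671978, p(148)=33549419497, p(149)=37027355200, p(150)=40853235313, p(151)=45060624582, p(152)=49686288421, p(153)=54770336324, p(154)=60356673280, p(155)=66493182097.
Final step: p(156) = p(155) + p(154) - p(151) - p(149) + p(144) + p(141) - p(134) - p(130) + p(121) + p(116) - p(105) - p(99) + p(86) + p(79) - p(64) - p(56) + p(39) + p(30) - p(11) - p(1)
= 66493182097 + 60356673280 - 45060624582 - 37027355200 + 22540654445 + 16670689208 - 8149040695 - 5371315400 + 2056148051 + 1188908248 - 342325709 - 169229875 + 34262962 + 13848650 - 1741630 - 526823 + 31185 + 5604 - 56 - 1
= 73232243759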